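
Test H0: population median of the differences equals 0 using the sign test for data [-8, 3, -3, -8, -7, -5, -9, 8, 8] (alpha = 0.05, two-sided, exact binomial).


Step 1: Discard zero differences. Original n = 9; n_eff = number of nonzero differences = 9.
Nonzero differences (with sign): -8, +3, -3, -8, -7, -5, -9, +8, +8
Step 2: Count signs: positive = 3, negative = 6.
Step 3: Under H0: P(positive) = 0.5, so the number of positives S ~ Bin(9, 0.5).
Step 4: Two-sided exact p-value = sum of Bin(9,0.5) probabilities at or below the observed probability = 0.507812.
Step 5: alpha = 0.05. fail to reject H0.

n_eff = 9, pos = 3, neg = 6, p = 0.507812, fail to reject H0.


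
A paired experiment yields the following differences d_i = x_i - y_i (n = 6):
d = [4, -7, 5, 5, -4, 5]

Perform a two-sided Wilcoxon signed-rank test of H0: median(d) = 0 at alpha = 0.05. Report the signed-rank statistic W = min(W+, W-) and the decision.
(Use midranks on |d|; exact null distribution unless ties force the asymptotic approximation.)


Step 1: Drop any zero differences (none here) and take |d_i|.
|d| = [4, 7, 5, 5, 4, 5]
Step 2: Midrank |d_i| (ties get averaged ranks).
ranks: |4|->1.5, |7|->6, |5|->4, |5|->4, |4|->1.5, |5|->4
Step 3: Attach original signs; sum ranks with positive sign and with negative sign.
W+ = 1.5 + 4 + 4 + 4 = 13.5
W- = 6 + 1.5 = 7.5
(Check: W+ + W- = 21 should equal n(n+1)/2 = 21.)
Step 4: Test statistic W = min(W+, W-) = 7.5.
Step 5: Ties in |d|, so use the tie-corrected normal approximation.
        E[W] = n(n+1)/4 = 6*7/4 = 10.5.
        Tie groups: |d|=4 (t=2), |d|=5 (t=3); sum(t^3 - t) = 30.
        Var[W] = n(n+1)(2n+1)/24 - sum(t^3-t)/48 = 546/24 - 30/48 = 22.125.
        z = (W - E[W]) / sqrt(Var[W]) = (7.5 - 10.5) / 4.7037 = -0.6378.
        Two-sided p = 2*Phi(z) = 0.523609.
Step 6: alpha = 0.05. fail to reject H0.

W+ = 13.5, W- = 7.5, W = min = 7.5, p = 0.523609, fail to reject H0.


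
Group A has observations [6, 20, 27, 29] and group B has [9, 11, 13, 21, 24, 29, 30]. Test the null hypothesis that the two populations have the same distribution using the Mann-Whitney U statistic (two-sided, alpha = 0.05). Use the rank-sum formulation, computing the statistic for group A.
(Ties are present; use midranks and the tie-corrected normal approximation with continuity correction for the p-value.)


Step 1: Combine and sort all 11 observations; assign midranks.
sorted (value, group): (6,X), (9,Y), (11,Y), (13,Y), (20,X), (21,Y), (24,Y), (27,X), (29,X), (29,Y), (30,Y)
ranks: 6->1, 9->2, 11->3, 13->4, 20->5, 21->6, 24->7, 27->8, 29->9.5, 29->9.5, 30->11
Step 2: Rank sum for X: R1 = 1 + 5 + 8 + 9.5 = 23.5.
Step 3: U_X = R1 - n1(n1+1)/2 = 23.5 - 4*5/2 = 23.5 - 10 = 13.5.
       U_Y = n1*n2 - U_X = 28 - 13.5 = 14.5.
Step 4: Ties are present, so use the tie-corrected normal approximation (with continuity correction) for the p-value.
Step 5: p-value = 1.000000; compare to alpha = 0.05. fail to reject H0.

U_X = 13.5, p = 1.000000, fail to reject H0 at alpha = 0.05.


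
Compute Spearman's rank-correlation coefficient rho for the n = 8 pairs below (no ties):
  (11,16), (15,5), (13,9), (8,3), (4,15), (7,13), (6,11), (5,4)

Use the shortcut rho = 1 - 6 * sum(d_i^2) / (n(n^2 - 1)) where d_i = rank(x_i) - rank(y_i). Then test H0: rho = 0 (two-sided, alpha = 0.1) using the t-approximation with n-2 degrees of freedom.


Step 1: Rank x and y separately (midranks; no ties here).
rank(x): 11->6, 15->8, 13->7, 8->5, 4->1, 7->4, 6->3, 5->2
rank(y): 16->8, 5->3, 9->4, 3->1, 15->7, 13->6, 11->5, 4->2
Step 2: d_i = R_x(i) - R_y(i); compute d_i^2.
  (6-8)^2=4, (8-3)^2=25, (7-4)^2=9, (5-1)^2=16, (1-7)^2=36, (4-6)^2=4, (3-5)^2=4, (2-2)^2=0
sum(d^2) = 98.
Step 3: rho = 1 - 6*98 / (8*(8^2 - 1)) = 1 - 588/504 = -0.166667.
Step 4: Under H0, t = rho * sqrt((n-2)/(1-rho^2)) = -0.4140 ~ t(6).
Step 5: Two-sided p-value from the t-distribution with 6 df = 0.693239.
Step 6: alpha = 0.1. fail to reject H0.

rho = -0.1667, p = 0.693239, fail to reject H0 at alpha = 0.1.


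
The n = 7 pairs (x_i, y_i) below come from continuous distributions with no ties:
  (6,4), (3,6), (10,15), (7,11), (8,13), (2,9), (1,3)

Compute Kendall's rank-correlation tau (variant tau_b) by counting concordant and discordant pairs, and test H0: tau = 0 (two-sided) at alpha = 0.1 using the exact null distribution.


Step 1: Enumerate the 21 unordered pairs (i,j) with i<j and classify each by sign(x_j-x_i) * sign(y_j-y_i).
  (1,2):dx=-3,dy=+2->D; (1,3):dx=+4,dy=+11->C; (1,4):dx=+1,dy=+7->C; (1,5):dx=+2,dy=+9->C
  (1,6):dx=-4,dy=+5->D; (1,7):dx=-5,dy=-1->C; (2,3):dx=+7,dy=+9->C; (2,4):dx=+4,dy=+5->C
  (2,5):dx=+5,dy=+7->C; (2,6):dx=-1,dy=+3->D; (2,7):dx=-2,dy=-3->C; (3,4):dx=-3,dy=-4->C
  (3,5):dx=-2,dy=-2->C; (3,6):dx=-8,dy=-6->C; (3,7):dx=-9,dy=-12->C; (4,5):dx=+1,dy=+2->C
  (4,6):dx=-5,dy=-2->C; (4,7):dx=-6,dy=-8->C; (5,6):dx=-6,dy=-4->C; (5,7):dx=-7,dy=-10->C
  (6,7):dx=-1,dy=-6->C
Step 2: C = 18, D = 3, total pairs = 21.
Step 3: tau = (C - D)/(n(n-1)/2) = (18 - 3)/21 = 0.714286.
Step 4: Exact two-sided p-value (enumerate n! = 5040 permutations of y under H0): p = 0.030159.
Step 5: alpha = 0.1. reject H0.

tau_b = 0.7143 (C=18, D=3), p = 0.030159, reject H0.


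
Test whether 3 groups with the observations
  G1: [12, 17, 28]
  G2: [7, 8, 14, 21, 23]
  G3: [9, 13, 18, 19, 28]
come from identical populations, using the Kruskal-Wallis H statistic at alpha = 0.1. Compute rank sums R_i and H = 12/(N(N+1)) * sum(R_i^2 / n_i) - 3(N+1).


Step 1: Combine all N = 13 observations and assign midranks.
sorted (value, group, rank): (7,G2,1), (8,G2,2), (9,G3,3), (12,G1,4), (13,G3,5), (14,G2,6), (17,G1,7), (18,G3,8), (19,G3,9), (21,G2,10), (23,G2,11), (28,G1,12.5), (28,G3,12.5)
Step 2: Sum ranks within each group.
R_1 = 23.5 (n_1 = 3)
R_2 = 30 (n_2 = 5)
R_3 = 37.5 (n_3 = 5)
Step 3: H = 12/(N(N+1)) * sum(R_i^2/n_i) - 3(N+1)
     = 12/(13*14) * (23.5^2/3 + 30^2/5 + 37.5^2/5) - 3*14
     = 0.065934 * 645.333 - 42
     = 0.549451.
Step 4: Ties present; correction factor C = 1 - 6/(13^3 - 13) = 0.997253. Corrected H = 0.549451 / 0.997253 = 0.550964.
Step 5: Under H0, H ~ chi^2(2); p-value = 0.759206.
Step 6: alpha = 0.1. fail to reject H0.

H = 0.5510, df = 2, p = 0.759206, fail to reject H0.


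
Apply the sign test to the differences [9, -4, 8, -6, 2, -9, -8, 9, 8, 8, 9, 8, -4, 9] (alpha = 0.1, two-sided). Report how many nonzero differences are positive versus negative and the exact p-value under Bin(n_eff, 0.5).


Step 1: Discard zero differences. Original n = 14; n_eff = number of nonzero differences = 14.
Nonzero differences (with sign): +9, -4, +8, -6, +2, -9, -8, +9, +8, +8, +9, +8, -4, +9
Step 2: Count signs: positive = 9, negative = 5.
Step 3: Under H0: P(positive) = 0.5, so the number of positives S ~ Bin(14, 0.5).
Step 4: Two-sided exact p-value = sum of Bin(14,0.5) probabilities at or below the observed probability = 0.423950.
Step 5: alpha = 0.1. fail to reject H0.

n_eff = 14, pos = 9, neg = 5, p = 0.423950, fail to reject H0.


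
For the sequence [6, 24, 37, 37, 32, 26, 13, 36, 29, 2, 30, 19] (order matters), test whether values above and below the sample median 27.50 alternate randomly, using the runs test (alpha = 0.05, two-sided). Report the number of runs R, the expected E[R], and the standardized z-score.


Step 1: Compute median = 27.50; label A = above, B = below.
Labels in order: BBAAABBAABAB  (n_A = 6, n_B = 6)
Step 2: Count runs R = 7.
Step 3: Under H0 (random ordering), E[R] = 2*n_A*n_B/(n_A+n_B) + 1 = 2*6*6/12 + 1 = 7.0000.
        Var[R] = 2*n_A*n_B*(2*n_A*n_B - n_A - n_B) / ((n_A+n_B)^2 * (n_A+n_B-1)) = 4320/1584 = 2.7273.
        SD[R] = 1.6514.
Step 4: R = E[R], so z = 0 with no continuity correction.
Step 5: Two-sided p-value via normal approximation = 2*(1 - Phi(|z|)) = 1.000000.
Step 6: alpha = 0.05. fail to reject H0.

R = 7, z = 0.0000, p = 1.000000, fail to reject H0.


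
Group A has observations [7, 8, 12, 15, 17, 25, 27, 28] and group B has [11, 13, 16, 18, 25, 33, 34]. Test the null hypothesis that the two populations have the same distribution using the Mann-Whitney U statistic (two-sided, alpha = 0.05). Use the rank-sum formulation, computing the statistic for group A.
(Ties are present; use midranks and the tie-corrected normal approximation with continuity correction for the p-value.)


Step 1: Combine and sort all 15 observations; assign midranks.
sorted (value, group): (7,X), (8,X), (11,Y), (12,X), (13,Y), (15,X), (16,Y), (17,X), (18,Y), (25,X), (25,Y), (27,X), (28,X), (33,Y), (34,Y)
ranks: 7->1, 8->2, 11->3, 12->4, 13->5, 15->6, 16->7, 17->8, 18->9, 25->10.5, 25->10.5, 27->12, 28->13, 33->14, 34->15
Step 2: Rank sum for X: R1 = 1 + 2 + 4 + 6 + 8 + 10.5 + 12 + 13 = 56.5.
Step 3: U_X = R1 - n1(n1+1)/2 = 56.5 - 8*9/2 = 56.5 - 36 = 20.5.
       U_Y = n1*n2 - U_X = 56 - 20.5 = 35.5.
Step 4: Ties are present, so use the tie-corrected normal approximation (with continuity correction) for the p-value.
Step 5: p-value = 0.417471; compare to alpha = 0.05. fail to reject H0.

U_X = 20.5, p = 0.417471, fail to reject H0 at alpha = 0.05.


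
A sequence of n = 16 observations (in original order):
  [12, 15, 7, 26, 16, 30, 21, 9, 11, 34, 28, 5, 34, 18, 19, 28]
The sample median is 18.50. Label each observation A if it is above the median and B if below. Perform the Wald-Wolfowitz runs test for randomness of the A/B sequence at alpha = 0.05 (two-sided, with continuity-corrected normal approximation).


Step 1: Compute median = 18.50; label A = above, B = below.
Labels in order: BBBABAABBAABABAA  (n_A = 8, n_B = 8)
Step 2: Count runs R = 10.
Step 3: Under H0 (random ordering), E[R] = 2*n_A*n_B/(n_A+n_B) + 1 = 2*8*8/16 + 1 = 9.0000.
        Var[R] = 2*n_A*n_B*(2*n_A*n_B - n_A - n_B) / ((n_A+n_B)^2 * (n_A+n_B-1)) = 14336/3840 = 3.7333.
        SD[R] = 1.9322.
Step 4: Continuity-corrected z = (R - 0.5 - E[R]) / SD[R] = (10 - 0.5 - 9.0000) / 1.9322 = 0.2588.
Step 5: Two-sided p-value via normal approximation = 2*(1 - Phi(|z|)) = 0.795809.
Step 6: alpha = 0.05. fail to reject H0.

R = 10, z = 0.2588, p = 0.795809, fail to reject H0.


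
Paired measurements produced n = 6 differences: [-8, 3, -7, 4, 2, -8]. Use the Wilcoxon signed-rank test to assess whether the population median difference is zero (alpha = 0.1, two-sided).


Step 1: Drop any zero differences (none here) and take |d_i|.
|d| = [8, 3, 7, 4, 2, 8]
Step 2: Midrank |d_i| (ties get averaged ranks).
ranks: |8|->5.5, |3|->2, |7|->4, |4|->3, |2|->1, |8|->5.5
Step 3: Attach original signs; sum ranks with positive sign and with negative sign.
W+ = 2 + 3 + 1 = 6
W- = 5.5 + 4 + 5.5 = 15
(Check: W+ + W- = 21 should equal n(n+1)/2 = 21.)
Step 4: Test statistic W = min(W+, W-) = 6.
Step 5: Ties in |d|, so use the tie-corrected normal approximation.
        E[W] = n(n+1)/4 = 6*7/4 = 10.5.
        Tie groups: |d|=8 (t=2); sum(t^3 - t) = 6.
        Var[W] = n(n+1)(2n+1)/24 - sum(t^3-t)/48 = 546/24 - 6/48 = 22.625.
        z = (W - E[W]) / sqrt(Var[W]) = (6 - 10.5) / 4.7566 = -0.9461.
        Two-sided p = 2*Phi(z) = 0.344118.
Step 6: alpha = 0.1. fail to reject H0.

W+ = 6, W- = 15, W = min = 6, p = 0.344118, fail to reject H0.


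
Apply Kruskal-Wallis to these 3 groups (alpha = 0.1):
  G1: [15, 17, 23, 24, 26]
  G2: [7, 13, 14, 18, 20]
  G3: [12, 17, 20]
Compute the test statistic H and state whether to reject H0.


Step 1: Combine all N = 13 observations and assign midranks.
sorted (value, group, rank): (7,G2,1), (12,G3,2), (13,G2,3), (14,G2,4), (15,G1,5), (17,G1,6.5), (17,G3,6.5), (18,G2,8), (20,G2,9.5), (20,G3,9.5), (23,G1,11), (24,G1,12), (26,G1,13)
Step 2: Sum ranks within each group.
R_1 = 47.5 (n_1 = 5)
R_2 = 25.5 (n_2 = 5)
R_3 = 18 (n_3 = 3)
Step 3: H = 12/(N(N+1)) * sum(R_i^2/n_i) - 3(N+1)
     = 12/(13*14) * (47.5^2/5 + 25.5^2/5 + 18^2/3) - 3*14
     = 0.065934 * 689.3 - 42
     = 3.448352.
Step 4: Ties present; correction factor C = 1 - 12/(13^3 - 13) = 0.994505. Corrected H = 3.448352 / 0.994505 = 3.467403.
Step 5: Under H0, H ~ chi^2(2); p-value = 0.176629.
Step 6: alpha = 0.1. fail to reject H0.

H = 3.4674, df = 2, p = 0.176629, fail to reject H0.


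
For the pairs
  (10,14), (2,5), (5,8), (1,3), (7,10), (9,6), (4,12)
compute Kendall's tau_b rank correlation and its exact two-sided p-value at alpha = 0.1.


Step 1: Enumerate the 21 unordered pairs (i,j) with i<j and classify each by sign(x_j-x_i) * sign(y_j-y_i).
  (1,2):dx=-8,dy=-9->C; (1,3):dx=-5,dy=-6->C; (1,4):dx=-9,dy=-11->C; (1,5):dx=-3,dy=-4->C
  (1,6):dx=-1,dy=-8->C; (1,7):dx=-6,dy=-2->C; (2,3):dx=+3,dy=+3->C; (2,4):dx=-1,dy=-2->C
  (2,5):dx=+5,dy=+5->C; (2,6):dx=+7,dy=+1->C; (2,7):dx=+2,dy=+7->C; (3,4):dx=-4,dy=-5->C
  (3,5):dx=+2,dy=+2->C; (3,6):dx=+4,dy=-2->D; (3,7):dx=-1,dy=+4->D; (4,5):dx=+6,dy=+7->C
  (4,6):dx=+8,dy=+3->C; (4,7):dx=+3,dy=+9->C; (5,6):dx=+2,dy=-4->D; (5,7):dx=-3,dy=+2->D
  (6,7):dx=-5,dy=+6->D
Step 2: C = 16, D = 5, total pairs = 21.
Step 3: tau = (C - D)/(n(n-1)/2) = (16 - 5)/21 = 0.523810.
Step 4: Exact two-sided p-value (enumerate n! = 5040 permutations of y under H0): p = 0.136111.
Step 5: alpha = 0.1. fail to reject H0.

tau_b = 0.5238 (C=16, D=5), p = 0.136111, fail to reject H0.


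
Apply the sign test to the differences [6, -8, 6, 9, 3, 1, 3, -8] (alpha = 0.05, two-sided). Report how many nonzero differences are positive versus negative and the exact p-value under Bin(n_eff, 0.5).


Step 1: Discard zero differences. Original n = 8; n_eff = number of nonzero differences = 8.
Nonzero differences (with sign): +6, -8, +6, +9, +3, +1, +3, -8
Step 2: Count signs: positive = 6, negative = 2.
Step 3: Under H0: P(positive) = 0.5, so the number of positives S ~ Bin(8, 0.5).
Step 4: Two-sided exact p-value = sum of Bin(8,0.5) probabilities at or below the observed probability = 0.289062.
Step 5: alpha = 0.05. fail to reject H0.

n_eff = 8, pos = 6, neg = 2, p = 0.289062, fail to reject H0.


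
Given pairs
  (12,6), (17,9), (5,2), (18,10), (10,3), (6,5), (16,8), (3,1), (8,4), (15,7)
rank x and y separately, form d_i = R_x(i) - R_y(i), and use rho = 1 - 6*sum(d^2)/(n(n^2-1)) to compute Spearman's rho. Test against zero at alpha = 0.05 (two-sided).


Step 1: Rank x and y separately (midranks; no ties here).
rank(x): 12->6, 17->9, 5->2, 18->10, 10->5, 6->3, 16->8, 3->1, 8->4, 15->7
rank(y): 6->6, 9->9, 2->2, 10->10, 3->3, 5->5, 8->8, 1->1, 4->4, 7->7
Step 2: d_i = R_x(i) - R_y(i); compute d_i^2.
  (6-6)^2=0, (9-9)^2=0, (2-2)^2=0, (10-10)^2=0, (5-3)^2=4, (3-5)^2=4, (8-8)^2=0, (1-1)^2=0, (4-4)^2=0, (7-7)^2=0
sum(d^2) = 8.
Step 3: rho = 1 - 6*8 / (10*(10^2 - 1)) = 1 - 48/990 = 0.951515.
Step 4: Under H0, t = rho * sqrt((n-2)/(1-rho^2)) = 8.7493 ~ t(8).
Step 5: Two-sided p-value from the t-distribution with 8 df = 0.000023.
Step 6: alpha = 0.05. reject H0.

rho = 0.9515, p = 0.000023, reject H0 at alpha = 0.05.


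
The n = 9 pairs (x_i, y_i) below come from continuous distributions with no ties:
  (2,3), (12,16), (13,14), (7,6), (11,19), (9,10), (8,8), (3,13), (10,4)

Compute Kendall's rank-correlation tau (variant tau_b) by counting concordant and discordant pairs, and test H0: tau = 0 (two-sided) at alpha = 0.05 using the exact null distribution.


Step 1: Enumerate the 36 unordered pairs (i,j) with i<j and classify each by sign(x_j-x_i) * sign(y_j-y_i).
  (1,2):dx=+10,dy=+13->C; (1,3):dx=+11,dy=+11->C; (1,4):dx=+5,dy=+3->C; (1,5):dx=+9,dy=+16->C
  (1,6):dx=+7,dy=+7->C; (1,7):dx=+6,dy=+5->C; (1,8):dx=+1,dy=+10->C; (1,9):dx=+8,dy=+1->C
  (2,3):dx=+1,dy=-2->D; (2,4):dx=-5,dy=-10->C; (2,5):dx=-1,dy=+3->D; (2,6):dx=-3,dy=-6->C
  (2,7):dx=-4,dy=-8->C; (2,8):dx=-9,dy=-3->C; (2,9):dx=-2,dy=-12->C; (3,4):dx=-6,dy=-8->C
  (3,5):dx=-2,dy=+5->D; (3,6):dx=-4,dy=-4->C; (3,7):dx=-5,dy=-6->C; (3,8):dx=-10,dy=-1->C
  (3,9):dx=-3,dy=-10->C; (4,5):dx=+4,dy=+13->C; (4,6):dx=+2,dy=+4->C; (4,7):dx=+1,dy=+2->C
  (4,8):dx=-4,dy=+7->D; (4,9):dx=+3,dy=-2->D; (5,6):dx=-2,dy=-9->C; (5,7):dx=-3,dy=-11->C
  (5,8):dx=-8,dy=-6->C; (5,9):dx=-1,dy=-15->C; (6,7):dx=-1,dy=-2->C; (6,8):dx=-6,dy=+3->D
  (6,9):dx=+1,dy=-6->D; (7,8):dx=-5,dy=+5->D; (7,9):dx=+2,dy=-4->D; (8,9):dx=+7,dy=-9->D
Step 2: C = 26, D = 10, total pairs = 36.
Step 3: tau = (C - D)/(n(n-1)/2) = (26 - 10)/36 = 0.444444.
Step 4: Exact two-sided p-value (enumerate n! = 362880 permutations of y under H0): p = 0.119439.
Step 5: alpha = 0.05. fail to reject H0.

tau_b = 0.4444 (C=26, D=10), p = 0.119439, fail to reject H0.


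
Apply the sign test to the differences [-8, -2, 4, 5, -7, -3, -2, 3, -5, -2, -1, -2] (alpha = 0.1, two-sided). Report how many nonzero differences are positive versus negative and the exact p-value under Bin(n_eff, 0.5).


Step 1: Discard zero differences. Original n = 12; n_eff = number of nonzero differences = 12.
Nonzero differences (with sign): -8, -2, +4, +5, -7, -3, -2, +3, -5, -2, -1, -2
Step 2: Count signs: positive = 3, negative = 9.
Step 3: Under H0: P(positive) = 0.5, so the number of positives S ~ Bin(12, 0.5).
Step 4: Two-sided exact p-value = sum of Bin(12,0.5) probabilities at or below the observed probability = 0.145996.
Step 5: alpha = 0.1. fail to reject H0.

n_eff = 12, pos = 3, neg = 9, p = 0.145996, fail to reject H0.


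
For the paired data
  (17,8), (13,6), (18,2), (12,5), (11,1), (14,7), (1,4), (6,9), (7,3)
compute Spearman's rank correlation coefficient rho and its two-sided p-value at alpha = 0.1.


Step 1: Rank x and y separately (midranks; no ties here).
rank(x): 17->8, 13->6, 18->9, 12->5, 11->4, 14->7, 1->1, 6->2, 7->3
rank(y): 8->8, 6->6, 2->2, 5->5, 1->1, 7->7, 4->4, 9->9, 3->3
Step 2: d_i = R_x(i) - R_y(i); compute d_i^2.
  (8-8)^2=0, (6-6)^2=0, (9-2)^2=49, (5-5)^2=0, (4-1)^2=9, (7-7)^2=0, (1-4)^2=9, (2-9)^2=49, (3-3)^2=0
sum(d^2) = 116.
Step 3: rho = 1 - 6*116 / (9*(9^2 - 1)) = 1 - 696/720 = 0.033333.
Step 4: Under H0, t = rho * sqrt((n-2)/(1-rho^2)) = 0.0882 ~ t(7).
Step 5: Two-sided p-value from the t-distribution with 7 df = 0.932157.
Step 6: alpha = 0.1. fail to reject H0.

rho = 0.0333, p = 0.932157, fail to reject H0 at alpha = 0.1.


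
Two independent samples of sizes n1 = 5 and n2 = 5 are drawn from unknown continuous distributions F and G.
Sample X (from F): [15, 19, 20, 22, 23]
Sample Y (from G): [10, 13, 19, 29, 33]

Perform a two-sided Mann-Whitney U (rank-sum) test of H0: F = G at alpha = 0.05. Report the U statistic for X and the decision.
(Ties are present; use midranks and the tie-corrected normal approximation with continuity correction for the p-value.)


Step 1: Combine and sort all 10 observations; assign midranks.
sorted (value, group): (10,Y), (13,Y), (15,X), (19,X), (19,Y), (20,X), (22,X), (23,X), (29,Y), (33,Y)
ranks: 10->1, 13->2, 15->3, 19->4.5, 19->4.5, 20->6, 22->7, 23->8, 29->9, 33->10
Step 2: Rank sum for X: R1 = 3 + 4.5 + 6 + 7 + 8 = 28.5.
Step 3: U_X = R1 - n1(n1+1)/2 = 28.5 - 5*6/2 = 28.5 - 15 = 13.5.
       U_Y = n1*n2 - U_X = 25 - 13.5 = 11.5.
Step 4: Ties are present, so use the tie-corrected normal approximation (with continuity correction) for the p-value.
Step 5: p-value = 0.916563; compare to alpha = 0.05. fail to reject H0.

U_X = 13.5, p = 0.916563, fail to reject H0 at alpha = 0.05.


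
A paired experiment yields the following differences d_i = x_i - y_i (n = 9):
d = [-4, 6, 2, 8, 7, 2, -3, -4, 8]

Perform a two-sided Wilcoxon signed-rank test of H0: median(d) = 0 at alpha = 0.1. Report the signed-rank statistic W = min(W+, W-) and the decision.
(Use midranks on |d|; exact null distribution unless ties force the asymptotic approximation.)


Step 1: Drop any zero differences (none here) and take |d_i|.
|d| = [4, 6, 2, 8, 7, 2, 3, 4, 8]
Step 2: Midrank |d_i| (ties get averaged ranks).
ranks: |4|->4.5, |6|->6, |2|->1.5, |8|->8.5, |7|->7, |2|->1.5, |3|->3, |4|->4.5, |8|->8.5
Step 3: Attach original signs; sum ranks with positive sign and with negative sign.
W+ = 6 + 1.5 + 8.5 + 7 + 1.5 + 8.5 = 33
W- = 4.5 + 3 + 4.5 = 12
(Check: W+ + W- = 45 should equal n(n+1)/2 = 45.)
Step 4: Test statistic W = min(W+, W-) = 12.
Step 5: Ties in |d|, so use the tie-corrected normal approximation.
        E[W] = n(n+1)/4 = 9*10/4 = 22.5.
        Tie groups: |d|=2 (t=2), |d|=4 (t=2), |d|=8 (t=2); sum(t^3 - t) = 18.
        Var[W] = n(n+1)(2n+1)/24 - sum(t^3-t)/48 = 1710/24 - 18/48 = 70.875.
        z = (W - E[W]) / sqrt(Var[W]) = (12 - 22.5) / 8.4187 = -1.2472.
        Two-sided p = 2*Phi(z) = 0.212317.
Step 6: alpha = 0.1. fail to reject H0.

W+ = 33, W- = 12, W = min = 12, p = 0.212317, fail to reject H0.


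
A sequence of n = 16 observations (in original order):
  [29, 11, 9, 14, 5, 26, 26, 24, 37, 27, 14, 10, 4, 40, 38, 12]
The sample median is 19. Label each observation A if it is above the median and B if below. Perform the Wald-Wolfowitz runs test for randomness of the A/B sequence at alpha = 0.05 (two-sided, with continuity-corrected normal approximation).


Step 1: Compute median = 19; label A = above, B = below.
Labels in order: ABBBBAAAAABBBAAB  (n_A = 8, n_B = 8)
Step 2: Count runs R = 6.
Step 3: Under H0 (random ordering), E[R] = 2*n_A*n_B/(n_A+n_B) + 1 = 2*8*8/16 + 1 = 9.0000.
        Var[R] = 2*n_A*n_B*(2*n_A*n_B - n_A - n_B) / ((n_A+n_B)^2 * (n_A+n_B-1)) = 14336/3840 = 3.7333.
        SD[R] = 1.9322.
Step 4: Continuity-corrected z = (R + 0.5 - E[R]) / SD[R] = (6 + 0.5 - 9.0000) / 1.9322 = -1.2939.
Step 5: Two-sided p-value via normal approximation = 2*(1 - Phi(|z|)) = 0.195709.
Step 6: alpha = 0.05. fail to reject H0.

R = 6, z = -1.2939, p = 0.195709, fail to reject H0.


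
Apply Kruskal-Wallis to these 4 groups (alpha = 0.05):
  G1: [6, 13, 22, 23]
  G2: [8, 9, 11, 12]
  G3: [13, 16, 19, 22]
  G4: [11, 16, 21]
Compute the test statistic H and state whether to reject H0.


Step 1: Combine all N = 15 observations and assign midranks.
sorted (value, group, rank): (6,G1,1), (8,G2,2), (9,G2,3), (11,G2,4.5), (11,G4,4.5), (12,G2,6), (13,G1,7.5), (13,G3,7.5), (16,G3,9.5), (16,G4,9.5), (19,G3,11), (21,G4,12), (22,G1,13.5), (22,G3,13.5), (23,G1,15)
Step 2: Sum ranks within each group.
R_1 = 37 (n_1 = 4)
R_2 = 15.5 (n_2 = 4)
R_3 = 41.5 (n_3 = 4)
R_4 = 26 (n_4 = 3)
Step 3: H = 12/(N(N+1)) * sum(R_i^2/n_i) - 3(N+1)
     = 12/(15*16) * (37^2/4 + 15.5^2/4 + 41.5^2/4 + 26^2/3) - 3*16
     = 0.050000 * 1058.21 - 48
     = 4.910417.
Step 4: Ties present; correction factor C = 1 - 24/(15^3 - 15) = 0.992857. Corrected H = 4.910417 / 0.992857 = 4.945743.
Step 5: Under H0, H ~ chi^2(3); p-value = 0.175813.
Step 6: alpha = 0.05. fail to reject H0.

H = 4.9457, df = 3, p = 0.175813, fail to reject H0.


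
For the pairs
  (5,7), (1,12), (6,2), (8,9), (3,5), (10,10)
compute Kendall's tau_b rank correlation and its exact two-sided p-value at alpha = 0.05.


Step 1: Enumerate the 15 unordered pairs (i,j) with i<j and classify each by sign(x_j-x_i) * sign(y_j-y_i).
  (1,2):dx=-4,dy=+5->D; (1,3):dx=+1,dy=-5->D; (1,4):dx=+3,dy=+2->C; (1,5):dx=-2,dy=-2->C
  (1,6):dx=+5,dy=+3->C; (2,3):dx=+5,dy=-10->D; (2,4):dx=+7,dy=-3->D; (2,5):dx=+2,dy=-7->D
  (2,6):dx=+9,dy=-2->D; (3,4):dx=+2,dy=+7->C; (3,5):dx=-3,dy=+3->D; (3,6):dx=+4,dy=+8->C
  (4,5):dx=-5,dy=-4->C; (4,6):dx=+2,dy=+1->C; (5,6):dx=+7,dy=+5->C
Step 2: C = 8, D = 7, total pairs = 15.
Step 3: tau = (C - D)/(n(n-1)/2) = (8 - 7)/15 = 0.066667.
Step 4: Exact two-sided p-value (enumerate n! = 720 permutations of y under H0): p = 1.000000.
Step 5: alpha = 0.05. fail to reject H0.

tau_b = 0.0667 (C=8, D=7), p = 1.000000, fail to reject H0.


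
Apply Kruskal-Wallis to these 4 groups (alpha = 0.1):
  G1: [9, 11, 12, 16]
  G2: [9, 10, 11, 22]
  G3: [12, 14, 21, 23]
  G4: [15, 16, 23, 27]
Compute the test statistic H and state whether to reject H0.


Step 1: Combine all N = 16 observations and assign midranks.
sorted (value, group, rank): (9,G1,1.5), (9,G2,1.5), (10,G2,3), (11,G1,4.5), (11,G2,4.5), (12,G1,6.5), (12,G3,6.5), (14,G3,8), (15,G4,9), (16,G1,10.5), (16,G4,10.5), (21,G3,12), (22,G2,13), (23,G3,14.5), (23,G4,14.5), (27,G4,16)
Step 2: Sum ranks within each group.
R_1 = 23 (n_1 = 4)
R_2 = 22 (n_2 = 4)
R_3 = 41 (n_3 = 4)
R_4 = 50 (n_4 = 4)
Step 3: H = 12/(N(N+1)) * sum(R_i^2/n_i) - 3(N+1)
     = 12/(16*17) * (23^2/4 + 22^2/4 + 41^2/4 + 50^2/4) - 3*17
     = 0.044118 * 1298.5 - 51
     = 6.286765.
Step 4: Ties present; correction factor C = 1 - 30/(16^3 - 16) = 0.992647. Corrected H = 6.286765 / 0.992647 = 6.333333.
Step 5: Under H0, H ~ chi^2(3); p-value = 0.096472.
Step 6: alpha = 0.1. reject H0.

H = 6.3333, df = 3, p = 0.096472, reject H0.


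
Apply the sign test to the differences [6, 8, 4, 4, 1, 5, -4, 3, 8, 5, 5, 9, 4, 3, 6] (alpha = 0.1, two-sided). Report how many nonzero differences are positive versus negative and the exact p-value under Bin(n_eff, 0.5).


Step 1: Discard zero differences. Original n = 15; n_eff = number of nonzero differences = 15.
Nonzero differences (with sign): +6, +8, +4, +4, +1, +5, -4, +3, +8, +5, +5, +9, +4, +3, +6
Step 2: Count signs: positive = 14, negative = 1.
Step 3: Under H0: P(positive) = 0.5, so the number of positives S ~ Bin(15, 0.5).
Step 4: Two-sided exact p-value = sum of Bin(15,0.5) probabilities at or below the observed probability = 0.000977.
Step 5: alpha = 0.1. reject H0.

n_eff = 15, pos = 14, neg = 1, p = 0.000977, reject H0.


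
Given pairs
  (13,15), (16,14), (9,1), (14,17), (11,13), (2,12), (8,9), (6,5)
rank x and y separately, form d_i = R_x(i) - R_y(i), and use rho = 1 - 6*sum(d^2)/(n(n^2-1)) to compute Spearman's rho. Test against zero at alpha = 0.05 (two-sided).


Step 1: Rank x and y separately (midranks; no ties here).
rank(x): 13->6, 16->8, 9->4, 14->7, 11->5, 2->1, 8->3, 6->2
rank(y): 15->7, 14->6, 1->1, 17->8, 13->5, 12->4, 9->3, 5->2
Step 2: d_i = R_x(i) - R_y(i); compute d_i^2.
  (6-7)^2=1, (8-6)^2=4, (4-1)^2=9, (7-8)^2=1, (5-5)^2=0, (1-4)^2=9, (3-3)^2=0, (2-2)^2=0
sum(d^2) = 24.
Step 3: rho = 1 - 6*24 / (8*(8^2 - 1)) = 1 - 144/504 = 0.714286.
Step 4: Under H0, t = rho * sqrt((n-2)/(1-rho^2)) = 2.5000 ~ t(6).
Step 5: Two-sided p-value from the t-distribution with 6 df = 0.046528.
Step 6: alpha = 0.05. reject H0.

rho = 0.7143, p = 0.046528, reject H0 at alpha = 0.05.


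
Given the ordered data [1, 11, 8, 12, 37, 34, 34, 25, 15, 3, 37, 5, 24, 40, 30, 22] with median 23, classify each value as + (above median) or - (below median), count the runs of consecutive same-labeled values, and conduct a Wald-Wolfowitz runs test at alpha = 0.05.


Step 1: Compute median = 23; label A = above, B = below.
Labels in order: BBBBAAAABBABAAAB  (n_A = 8, n_B = 8)
Step 2: Count runs R = 7.
Step 3: Under H0 (random ordering), E[R] = 2*n_A*n_B/(n_A+n_B) + 1 = 2*8*8/16 + 1 = 9.0000.
        Var[R] = 2*n_A*n_B*(2*n_A*n_B - n_A - n_B) / ((n_A+n_B)^2 * (n_A+n_B-1)) = 14336/3840 = 3.7333.
        SD[R] = 1.9322.
Step 4: Continuity-corrected z = (R + 0.5 - E[R]) / SD[R] = (7 + 0.5 - 9.0000) / 1.9322 = -0.7763.
Step 5: Two-sided p-value via normal approximation = 2*(1 - Phi(|z|)) = 0.437558.
Step 6: alpha = 0.05. fail to reject H0.

R = 7, z = -0.7763, p = 0.437558, fail to reject H0.


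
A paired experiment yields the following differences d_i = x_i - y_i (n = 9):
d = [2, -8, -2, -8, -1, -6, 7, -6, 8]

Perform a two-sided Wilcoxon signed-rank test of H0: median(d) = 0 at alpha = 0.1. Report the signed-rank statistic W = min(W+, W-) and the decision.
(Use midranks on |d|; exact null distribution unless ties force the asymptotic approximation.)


Step 1: Drop any zero differences (none here) and take |d_i|.
|d| = [2, 8, 2, 8, 1, 6, 7, 6, 8]
Step 2: Midrank |d_i| (ties get averaged ranks).
ranks: |2|->2.5, |8|->8, |2|->2.5, |8|->8, |1|->1, |6|->4.5, |7|->6, |6|->4.5, |8|->8
Step 3: Attach original signs; sum ranks with positive sign and with negative sign.
W+ = 2.5 + 6 + 8 = 16.5
W- = 8 + 2.5 + 8 + 1 + 4.5 + 4.5 = 28.5
(Check: W+ + W- = 45 should equal n(n+1)/2 = 45.)
Step 4: Test statistic W = min(W+, W-) = 16.5.
Step 5: Ties in |d|, so use the tie-corrected normal approximation.
        E[W] = n(n+1)/4 = 9*10/4 = 22.5.
        Tie groups: |d|=2 (t=2), |d|=6 (t=2), |d|=8 (t=3); sum(t^3 - t) = 36.
        Var[W] = n(n+1)(2n+1)/24 - sum(t^3-t)/48 = 1710/24 - 36/48 = 70.5.
        z = (W - E[W]) / sqrt(Var[W]) = (16.5 - 22.5) / 8.3964 = -0.7146.
        Two-sided p = 2*Phi(z) = 0.474863.
Step 6: alpha = 0.1. fail to reject H0.

W+ = 16.5, W- = 28.5, W = min = 16.5, p = 0.474863, fail to reject H0.


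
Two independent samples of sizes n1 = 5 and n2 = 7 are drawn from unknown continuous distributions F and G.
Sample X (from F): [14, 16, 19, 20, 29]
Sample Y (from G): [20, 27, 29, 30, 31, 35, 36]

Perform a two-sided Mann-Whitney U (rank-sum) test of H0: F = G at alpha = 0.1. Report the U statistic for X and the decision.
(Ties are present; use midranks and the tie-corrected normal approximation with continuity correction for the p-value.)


Step 1: Combine and sort all 12 observations; assign midranks.
sorted (value, group): (14,X), (16,X), (19,X), (20,X), (20,Y), (27,Y), (29,X), (29,Y), (30,Y), (31,Y), (35,Y), (36,Y)
ranks: 14->1, 16->2, 19->3, 20->4.5, 20->4.5, 27->6, 29->7.5, 29->7.5, 30->9, 31->10, 35->11, 36->12
Step 2: Rank sum for X: R1 = 1 + 2 + 3 + 4.5 + 7.5 = 18.
Step 3: U_X = R1 - n1(n1+1)/2 = 18 - 5*6/2 = 18 - 15 = 3.
       U_Y = n1*n2 - U_X = 35 - 3 = 32.
Step 4: Ties are present, so use the tie-corrected normal approximation (with continuity correction) for the p-value.
Step 5: p-value = 0.022514; compare to alpha = 0.1. reject H0.

U_X = 3, p = 0.022514, reject H0 at alpha = 0.1.


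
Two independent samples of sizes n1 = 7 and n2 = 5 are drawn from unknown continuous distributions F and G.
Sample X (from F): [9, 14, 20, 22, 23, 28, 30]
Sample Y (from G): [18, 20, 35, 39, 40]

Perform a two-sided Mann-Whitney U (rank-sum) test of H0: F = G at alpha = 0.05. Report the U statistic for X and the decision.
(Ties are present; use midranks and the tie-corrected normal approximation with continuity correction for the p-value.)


Step 1: Combine and sort all 12 observations; assign midranks.
sorted (value, group): (9,X), (14,X), (18,Y), (20,X), (20,Y), (22,X), (23,X), (28,X), (30,X), (35,Y), (39,Y), (40,Y)
ranks: 9->1, 14->2, 18->3, 20->4.5, 20->4.5, 22->6, 23->7, 28->8, 30->9, 35->10, 39->11, 40->12
Step 2: Rank sum for X: R1 = 1 + 2 + 4.5 + 6 + 7 + 8 + 9 = 37.5.
Step 3: U_X = R1 - n1(n1+1)/2 = 37.5 - 7*8/2 = 37.5 - 28 = 9.5.
       U_Y = n1*n2 - U_X = 35 - 9.5 = 25.5.
Step 4: Ties are present, so use the tie-corrected normal approximation (with continuity correction) for the p-value.
Step 5: p-value = 0.222415; compare to alpha = 0.05. fail to reject H0.

U_X = 9.5, p = 0.222415, fail to reject H0 at alpha = 0.05.


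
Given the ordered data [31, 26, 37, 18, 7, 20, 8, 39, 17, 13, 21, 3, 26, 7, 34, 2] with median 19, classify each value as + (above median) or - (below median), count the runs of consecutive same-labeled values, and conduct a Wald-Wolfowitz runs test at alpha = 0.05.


Step 1: Compute median = 19; label A = above, B = below.
Labels in order: AAABBABABBABABAB  (n_A = 8, n_B = 8)
Step 2: Count runs R = 12.
Step 3: Under H0 (random ordering), E[R] = 2*n_A*n_B/(n_A+n_B) + 1 = 2*8*8/16 + 1 = 9.0000.
        Var[R] = 2*n_A*n_B*(2*n_A*n_B - n_A - n_B) / ((n_A+n_B)^2 * (n_A+n_B-1)) = 14336/3840 = 3.7333.
        SD[R] = 1.9322.
Step 4: Continuity-corrected z = (R - 0.5 - E[R]) / SD[R] = (12 - 0.5 - 9.0000) / 1.9322 = 1.2939.
Step 5: Two-sided p-value via normal approximation = 2*(1 - Phi(|z|)) = 0.195709.
Step 6: alpha = 0.05. fail to reject H0.

R = 12, z = 1.2939, p = 0.195709, fail to reject H0.


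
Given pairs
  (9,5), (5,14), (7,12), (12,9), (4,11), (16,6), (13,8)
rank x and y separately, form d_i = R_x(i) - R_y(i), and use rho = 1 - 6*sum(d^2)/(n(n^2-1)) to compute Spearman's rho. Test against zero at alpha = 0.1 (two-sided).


Step 1: Rank x and y separately (midranks; no ties here).
rank(x): 9->4, 5->2, 7->3, 12->5, 4->1, 16->7, 13->6
rank(y): 5->1, 14->7, 12->6, 9->4, 11->5, 6->2, 8->3
Step 2: d_i = R_x(i) - R_y(i); compute d_i^2.
  (4-1)^2=9, (2-7)^2=25, (3-6)^2=9, (5-4)^2=1, (1-5)^2=16, (7-2)^2=25, (6-3)^2=9
sum(d^2) = 94.
Step 3: rho = 1 - 6*94 / (7*(7^2 - 1)) = 1 - 564/336 = -0.678571.
Step 4: Under H0, t = rho * sqrt((n-2)/(1-rho^2)) = -2.0657 ~ t(5).
Step 5: Two-sided p-value from the t-distribution with 5 df = 0.093750.
Step 6: alpha = 0.1. reject H0.

rho = -0.6786, p = 0.093750, reject H0 at alpha = 0.1.


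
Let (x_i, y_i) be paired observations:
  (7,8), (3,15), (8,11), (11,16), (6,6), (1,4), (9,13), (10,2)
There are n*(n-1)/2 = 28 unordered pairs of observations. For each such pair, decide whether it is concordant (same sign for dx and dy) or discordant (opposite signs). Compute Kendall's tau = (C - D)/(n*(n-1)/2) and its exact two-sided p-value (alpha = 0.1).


Step 1: Enumerate the 28 unordered pairs (i,j) with i<j and classify each by sign(x_j-x_i) * sign(y_j-y_i).
  (1,2):dx=-4,dy=+7->D; (1,3):dx=+1,dy=+3->C; (1,4):dx=+4,dy=+8->C; (1,5):dx=-1,dy=-2->C
  (1,6):dx=-6,dy=-4->C; (1,7):dx=+2,dy=+5->C; (1,8):dx=+3,dy=-6->D; (2,3):dx=+5,dy=-4->D
  (2,4):dx=+8,dy=+1->C; (2,5):dx=+3,dy=-9->D; (2,6):dx=-2,dy=-11->C; (2,7):dx=+6,dy=-2->D
  (2,8):dx=+7,dy=-13->D; (3,4):dx=+3,dy=+5->C; (3,5):dx=-2,dy=-5->C; (3,6):dx=-7,dy=-7->C
  (3,7):dx=+1,dy=+2->C; (3,8):dx=+2,dy=-9->D; (4,5):dx=-5,dy=-10->C; (4,6):dx=-10,dy=-12->C
  (4,7):dx=-2,dy=-3->C; (4,8):dx=-1,dy=-14->C; (5,6):dx=-5,dy=-2->C; (5,7):dx=+3,dy=+7->C
  (5,8):dx=+4,dy=-4->D; (6,7):dx=+8,dy=+9->C; (6,8):dx=+9,dy=-2->D; (7,8):dx=+1,dy=-11->D
Step 2: C = 18, D = 10, total pairs = 28.
Step 3: tau = (C - D)/(n(n-1)/2) = (18 - 10)/28 = 0.285714.
Step 4: Exact two-sided p-value (enumerate n! = 40320 permutations of y under H0): p = 0.398760.
Step 5: alpha = 0.1. fail to reject H0.

tau_b = 0.2857 (C=18, D=10), p = 0.398760, fail to reject H0.


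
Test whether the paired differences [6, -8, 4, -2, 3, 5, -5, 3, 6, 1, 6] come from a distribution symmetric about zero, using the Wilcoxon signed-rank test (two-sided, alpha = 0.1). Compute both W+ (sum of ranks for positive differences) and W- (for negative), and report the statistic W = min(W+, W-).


Step 1: Drop any zero differences (none here) and take |d_i|.
|d| = [6, 8, 4, 2, 3, 5, 5, 3, 6, 1, 6]
Step 2: Midrank |d_i| (ties get averaged ranks).
ranks: |6|->9, |8|->11, |4|->5, |2|->2, |3|->3.5, |5|->6.5, |5|->6.5, |3|->3.5, |6|->9, |1|->1, |6|->9
Step 3: Attach original signs; sum ranks with positive sign and with negative sign.
W+ = 9 + 5 + 3.5 + 6.5 + 3.5 + 9 + 1 + 9 = 46.5
W- = 11 + 2 + 6.5 = 19.5
(Check: W+ + W- = 66 should equal n(n+1)/2 = 66.)
Step 4: Test statistic W = min(W+, W-) = 19.5.
Step 5: Ties in |d|, so use the tie-corrected normal approximation.
        E[W] = n(n+1)/4 = 11*12/4 = 33.
        Tie groups: |d|=3 (t=2), |d|=5 (t=2), |d|=6 (t=3); sum(t^3 - t) = 36.
        Var[W] = n(n+1)(2n+1)/24 - sum(t^3-t)/48 = 3036/24 - 36/48 = 125.75.
        z = (W - E[W]) / sqrt(Var[W]) = (19.5 - 33) / 11.2138 = -1.2039.
        Two-sided p = 2*Phi(z) = 0.228640.
Step 6: alpha = 0.1. fail to reject H0.

W+ = 46.5, W- = 19.5, W = min = 19.5, p = 0.228640, fail to reject H0.


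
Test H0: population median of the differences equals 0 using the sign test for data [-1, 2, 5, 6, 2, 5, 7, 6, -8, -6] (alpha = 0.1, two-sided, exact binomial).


Step 1: Discard zero differences. Original n = 10; n_eff = number of nonzero differences = 10.
Nonzero differences (with sign): -1, +2, +5, +6, +2, +5, +7, +6, -8, -6
Step 2: Count signs: positive = 7, negative = 3.
Step 3: Under H0: P(positive) = 0.5, so the number of positives S ~ Bin(10, 0.5).
Step 4: Two-sided exact p-value = sum of Bin(10,0.5) probabilities at or below the observed probability = 0.343750.
Step 5: alpha = 0.1. fail to reject H0.

n_eff = 10, pos = 7, neg = 3, p = 0.343750, fail to reject H0.


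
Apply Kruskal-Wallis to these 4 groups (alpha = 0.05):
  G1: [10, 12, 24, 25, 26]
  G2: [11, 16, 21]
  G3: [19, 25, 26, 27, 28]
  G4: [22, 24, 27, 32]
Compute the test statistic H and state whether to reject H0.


Step 1: Combine all N = 17 observations and assign midranks.
sorted (value, group, rank): (10,G1,1), (11,G2,2), (12,G1,3), (16,G2,4), (19,G3,5), (21,G2,6), (22,G4,7), (24,G1,8.5), (24,G4,8.5), (25,G1,10.5), (25,G3,10.5), (26,G1,12.5), (26,G3,12.5), (27,G3,14.5), (27,G4,14.5), (28,G3,16), (32,G4,17)
Step 2: Sum ranks within each group.
R_1 = 35.5 (n_1 = 5)
R_2 = 12 (n_2 = 3)
R_3 = 58.5 (n_3 = 5)
R_4 = 47 (n_4 = 4)
Step 3: H = 12/(N(N+1)) * sum(R_i^2/n_i) - 3(N+1)
     = 12/(17*18) * (35.5^2/5 + 12^2/3 + 58.5^2/5 + 47^2/4) - 3*18
     = 0.039216 * 1536.75 - 54
     = 6.264706.
Step 4: Ties present; correction factor C = 1 - 24/(17^3 - 17) = 0.995098. Corrected H = 6.264706 / 0.995098 = 6.295567.
Step 5: Under H0, H ~ chi^2(3); p-value = 0.098083.
Step 6: alpha = 0.05. fail to reject H0.

H = 6.2956, df = 3, p = 0.098083, fail to reject H0.


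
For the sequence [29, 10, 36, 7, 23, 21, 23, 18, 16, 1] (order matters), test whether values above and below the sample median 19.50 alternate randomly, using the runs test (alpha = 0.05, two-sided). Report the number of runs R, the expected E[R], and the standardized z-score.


Step 1: Compute median = 19.50; label A = above, B = below.
Labels in order: ABABAAABBB  (n_A = 5, n_B = 5)
Step 2: Count runs R = 6.
Step 3: Under H0 (random ordering), E[R] = 2*n_A*n_B/(n_A+n_B) + 1 = 2*5*5/10 + 1 = 6.0000.
        Var[R] = 2*n_A*n_B*(2*n_A*n_B - n_A - n_B) / ((n_A+n_B)^2 * (n_A+n_B-1)) = 2000/900 = 2.2222.
        SD[R] = 1.4907.
Step 4: R = E[R], so z = 0 with no continuity correction.
Step 5: Two-sided p-value via normal approximation = 2*(1 - Phi(|z|)) = 1.000000.
Step 6: alpha = 0.05. fail to reject H0.

R = 6, z = 0.0000, p = 1.000000, fail to reject H0.


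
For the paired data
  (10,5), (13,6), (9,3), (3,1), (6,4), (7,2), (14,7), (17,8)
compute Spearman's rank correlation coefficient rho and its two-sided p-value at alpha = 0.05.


Step 1: Rank x and y separately (midranks; no ties here).
rank(x): 10->5, 13->6, 9->4, 3->1, 6->2, 7->3, 14->7, 17->8
rank(y): 5->5, 6->6, 3->3, 1->1, 4->4, 2->2, 7->7, 8->8
Step 2: d_i = R_x(i) - R_y(i); compute d_i^2.
  (5-5)^2=0, (6-6)^2=0, (4-3)^2=1, (1-1)^2=0, (2-4)^2=4, (3-2)^2=1, (7-7)^2=0, (8-8)^2=0
sum(d^2) = 6.
Step 3: rho = 1 - 6*6 / (8*(8^2 - 1)) = 1 - 36/504 = 0.928571.
Step 4: Under H0, t = rho * sqrt((n-2)/(1-rho^2)) = 6.1283 ~ t(6).
Step 5: Two-sided p-value from the t-distribution with 6 df = 0.000863.
Step 6: alpha = 0.05. reject H0.

rho = 0.9286, p = 0.000863, reject H0 at alpha = 0.05.


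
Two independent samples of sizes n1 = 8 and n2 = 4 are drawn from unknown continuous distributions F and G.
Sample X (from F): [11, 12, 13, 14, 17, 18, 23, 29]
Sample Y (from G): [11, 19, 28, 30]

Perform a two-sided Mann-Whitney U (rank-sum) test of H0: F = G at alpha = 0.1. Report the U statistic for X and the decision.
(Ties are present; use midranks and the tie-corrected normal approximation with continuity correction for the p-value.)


Step 1: Combine and sort all 12 observations; assign midranks.
sorted (value, group): (11,X), (11,Y), (12,X), (13,X), (14,X), (17,X), (18,X), (19,Y), (23,X), (28,Y), (29,X), (30,Y)
ranks: 11->1.5, 11->1.5, 12->3, 13->4, 14->5, 17->6, 18->7, 19->8, 23->9, 28->10, 29->11, 30->12
Step 2: Rank sum for X: R1 = 1.5 + 3 + 4 + 5 + 6 + 7 + 9 + 11 = 46.5.
Step 3: U_X = R1 - n1(n1+1)/2 = 46.5 - 8*9/2 = 46.5 - 36 = 10.5.
       U_Y = n1*n2 - U_X = 32 - 10.5 = 21.5.
Step 4: Ties are present, so use the tie-corrected normal approximation (with continuity correction) for the p-value.
Step 5: p-value = 0.394938; compare to alpha = 0.1. fail to reject H0.

U_X = 10.5, p = 0.394938, fail to reject H0 at alpha = 0.1.


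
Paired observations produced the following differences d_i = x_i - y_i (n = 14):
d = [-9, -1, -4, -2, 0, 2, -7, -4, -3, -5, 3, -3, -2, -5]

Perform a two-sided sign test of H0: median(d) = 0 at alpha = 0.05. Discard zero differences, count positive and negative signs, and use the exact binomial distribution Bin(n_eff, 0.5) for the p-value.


Step 1: Discard zero differences. Original n = 14; n_eff = number of nonzero differences = 13.
Nonzero differences (with sign): -9, -1, -4, -2, +2, -7, -4, -3, -5, +3, -3, -2, -5
Step 2: Count signs: positive = 2, negative = 11.
Step 3: Under H0: P(positive) = 0.5, so the number of positives S ~ Bin(13, 0.5).
Step 4: Two-sided exact p-value = sum of Bin(13,0.5) probabilities at or below the observed probability = 0.022461.
Step 5: alpha = 0.05. reject H0.

n_eff = 13, pos = 2, neg = 11, p = 0.022461, reject H0.


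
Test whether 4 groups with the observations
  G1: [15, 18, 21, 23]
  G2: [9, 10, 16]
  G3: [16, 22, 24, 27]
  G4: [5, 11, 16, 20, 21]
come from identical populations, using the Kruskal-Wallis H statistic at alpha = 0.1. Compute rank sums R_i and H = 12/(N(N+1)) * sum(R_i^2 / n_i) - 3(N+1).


Step 1: Combine all N = 16 observations and assign midranks.
sorted (value, group, rank): (5,G4,1), (9,G2,2), (10,G2,3), (11,G4,4), (15,G1,5), (16,G2,7), (16,G3,7), (16,G4,7), (18,G1,9), (20,G4,10), (21,G1,11.5), (21,G4,11.5), (22,G3,13), (23,G1,14), (24,G3,15), (27,G3,16)
Step 2: Sum ranks within each group.
R_1 = 39.5 (n_1 = 4)
R_2 = 12 (n_2 = 3)
R_3 = 51 (n_3 = 4)
R_4 = 33.5 (n_4 = 5)
Step 3: H = 12/(N(N+1)) * sum(R_i^2/n_i) - 3(N+1)
     = 12/(16*17) * (39.5^2/4 + 12^2/3 + 51^2/4 + 33.5^2/5) - 3*17
     = 0.044118 * 1312.76 - 51
     = 6.915993.
Step 4: Ties present; correction factor C = 1 - 30/(16^3 - 16) = 0.992647. Corrected H = 6.915993 / 0.992647 = 6.967222.
Step 5: Under H0, H ~ chi^2(3); p-value = 0.072950.
Step 6: alpha = 0.1. reject H0.

H = 6.9672, df = 3, p = 0.072950, reject H0.
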